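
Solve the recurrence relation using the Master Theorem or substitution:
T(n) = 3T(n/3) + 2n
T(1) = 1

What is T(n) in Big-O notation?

By Master Theorem: a=3, b=3, f(n)=2n. Since log_3(3) = 1 and f(n) = Θ(n^1), Case 2 applies. T(n) = O(n log n).

Answer: O(n log n)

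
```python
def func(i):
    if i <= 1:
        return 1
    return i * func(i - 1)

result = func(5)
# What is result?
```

func(5) = 5 * 4 * 3 * 2 * 1 = 120

Answer: 120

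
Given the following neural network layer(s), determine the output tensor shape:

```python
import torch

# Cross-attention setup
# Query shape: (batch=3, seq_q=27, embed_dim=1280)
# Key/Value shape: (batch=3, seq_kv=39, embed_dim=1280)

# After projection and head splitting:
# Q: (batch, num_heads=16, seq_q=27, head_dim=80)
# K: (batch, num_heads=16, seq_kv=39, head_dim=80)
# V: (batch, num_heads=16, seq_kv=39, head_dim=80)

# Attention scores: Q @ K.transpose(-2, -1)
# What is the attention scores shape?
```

Input: (3, 27, 1280) -> Output: (3, 16, 27, 39)

Answer: (3, 16, 27, 39)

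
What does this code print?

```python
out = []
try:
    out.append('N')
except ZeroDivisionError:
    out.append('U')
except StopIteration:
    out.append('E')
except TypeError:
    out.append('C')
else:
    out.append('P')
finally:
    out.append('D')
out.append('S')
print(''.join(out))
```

Execution trace: 'N' (try body, no exception) → 'P' (else) → 'D' (finally) → 'S' (after the try/except). Output: NPDS

Answer: NPDS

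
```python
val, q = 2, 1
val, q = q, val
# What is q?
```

Trace:
`val, q = 2, 1` → val = 2; q = 1
`val, q = q, val` → val = 1; q = 2
So q = 2

Answer: 2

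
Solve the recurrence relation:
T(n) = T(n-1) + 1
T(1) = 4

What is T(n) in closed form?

Unrolling: T(n) = T(1) + 1·(n-1) = 4 + 1(n-1) = n + 3.

Answer: T(n) = n + 3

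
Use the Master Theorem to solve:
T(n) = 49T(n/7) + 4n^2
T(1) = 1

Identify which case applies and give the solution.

a=49, b=7, f(n)=4n^2. log_7(49) = 2. Since c=2 = 2, Case 2 applies: T(n) = Θ(n^log_b(a) · log n) = O(n^2 log n).

Answer: O(n^2 log n) - Case 2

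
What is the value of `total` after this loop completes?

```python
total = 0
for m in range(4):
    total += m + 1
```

Start at 0, add 1 to 4 = 10
`total` takes the values: 0 → 1 → 3 → 6 → 10

Answer: 10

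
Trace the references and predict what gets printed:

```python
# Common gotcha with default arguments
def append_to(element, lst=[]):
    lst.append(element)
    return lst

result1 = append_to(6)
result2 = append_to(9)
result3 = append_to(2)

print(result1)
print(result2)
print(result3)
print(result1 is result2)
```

Key concept: mutable default argument gotcha.
Step by step:
`result1 = append_to(6)` → result1 = [6]
`result2 = append_to(9)` → result1 = [6, 9] (same object as result2); result2 = [6, 9] (same object as result1)
`result3 = append_to(2)` → result1 = [6, 9, 2] (same object as result2, result3); result2 = [6, 9, 2] (same object as result1, result3); result3 = [6, 9, 2] (same object as result1, result2)
`print(result1)` → prints [6, 9, 2]
`print(result2)` → prints [6, 9, 2]
`print(result3)` → prints [6, 9, 2]
`print(result1 is result2)` → prints True

Answer:
[6, 9, 2]
[6, 9, 2]
[6, 9, 2]
True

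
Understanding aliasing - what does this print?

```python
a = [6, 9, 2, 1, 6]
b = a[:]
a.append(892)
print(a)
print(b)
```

Key concept: slice [:] creates copy.
Step by step:
`a = [6, 9, 2, 1, 6]` → a = [6, 9, 2, 1, 6]
`b = a[:]` → b = [6, 9, 2, 1, 6]
`a.append(892)` → a = [6, 9, 2, 1, 6, 892]
`print(a)` → prints [6, 9, 2, 1, 6, 892]
`print(b)` → prints [6, 9, 2, 1, 6]

Answer:
[6, 9, 2, 1, 6, 892]
[6, 9, 2, 1, 6]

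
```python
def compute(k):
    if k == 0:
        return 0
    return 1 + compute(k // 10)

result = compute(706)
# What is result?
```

Count of digits of 706: 3

Answer: 3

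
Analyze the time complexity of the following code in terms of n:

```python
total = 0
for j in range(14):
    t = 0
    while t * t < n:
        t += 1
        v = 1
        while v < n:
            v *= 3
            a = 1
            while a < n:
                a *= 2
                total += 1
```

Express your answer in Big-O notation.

Each loop level contributes: 1 × √n × log n × log n. Multiplying the contributions gives O(√n log² n).

Answer: O(√n log² n)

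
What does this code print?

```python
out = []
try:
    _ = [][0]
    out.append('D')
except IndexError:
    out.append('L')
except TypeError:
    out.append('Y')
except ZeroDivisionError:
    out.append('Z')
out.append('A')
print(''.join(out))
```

Execution trace: 'L' (except IndexError) → 'A' (after the try/except). Output: LA

Answer: LA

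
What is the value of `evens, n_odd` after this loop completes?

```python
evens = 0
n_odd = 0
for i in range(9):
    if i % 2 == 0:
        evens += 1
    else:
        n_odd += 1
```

Count evens and odds in range(9)
`evens, n_odd` takes the values: (0, 0) → (1, 0) → (1, 1) → (2, 1) → (2, 2) → (3, 2) → (3, 3) → (4, 3) → (4, 4) → (5, 4)

Answer: 5, 4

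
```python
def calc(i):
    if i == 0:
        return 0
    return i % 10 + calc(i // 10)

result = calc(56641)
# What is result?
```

Sum of digits of 56641: 1 + 4 + 6 + 6 + 5 = 22

Answer: 22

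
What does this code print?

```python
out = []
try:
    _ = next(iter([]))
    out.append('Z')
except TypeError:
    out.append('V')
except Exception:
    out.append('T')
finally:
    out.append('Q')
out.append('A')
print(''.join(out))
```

Execution trace: 'T' (except Exception) → 'Q' (finally) → 'A' (after the try/except). Output: TQA

Answer: TQA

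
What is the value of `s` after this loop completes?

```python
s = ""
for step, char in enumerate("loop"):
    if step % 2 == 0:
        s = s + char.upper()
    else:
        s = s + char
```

Uppercase even positions in 'loop'
`s` takes the values: "" → "L" → "Lo" → "LoO" → "LoOp"

Answer: "LoOp"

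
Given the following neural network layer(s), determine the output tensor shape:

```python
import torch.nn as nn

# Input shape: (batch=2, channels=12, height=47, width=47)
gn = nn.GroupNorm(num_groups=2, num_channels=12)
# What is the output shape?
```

Input: (2, 12, 47, 47) -> Output: (2, 12, 47, 47)

Answer: (2, 12, 47, 47)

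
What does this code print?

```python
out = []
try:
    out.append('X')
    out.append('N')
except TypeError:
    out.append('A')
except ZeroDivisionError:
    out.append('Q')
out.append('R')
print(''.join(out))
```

Execution trace: 'X' (try body) → 'N' (try body, no exception) → 'R' (after the try/except). Output: XNR

Answer: XNR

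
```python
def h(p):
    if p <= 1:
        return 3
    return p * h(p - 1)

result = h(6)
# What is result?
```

h(6) = 6 * 5 * 4 * 3 * 2 * 3 = 2160

Answer: 2160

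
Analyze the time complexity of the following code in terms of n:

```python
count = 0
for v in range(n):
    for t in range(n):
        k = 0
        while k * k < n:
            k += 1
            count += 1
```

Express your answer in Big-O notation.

Each loop level contributes: n × n × √n. Multiplying the contributions gives O(n^2√n).

Answer: O(n^2√n)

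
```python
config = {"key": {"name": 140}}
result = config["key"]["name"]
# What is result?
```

Trace:
`config = {"key": {"name": 140}}` → config = {'key': {'name': 140}}
`result = config["key"]["name"]` → result = 140
So result = 140

Answer: 140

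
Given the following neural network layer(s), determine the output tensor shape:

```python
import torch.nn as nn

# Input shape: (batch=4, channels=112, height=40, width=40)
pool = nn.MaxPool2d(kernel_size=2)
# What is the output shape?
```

Input: (4, 112, 40, 40) -> Output: (4, 112, 20, 20)

Answer: (4, 112, 20, 20)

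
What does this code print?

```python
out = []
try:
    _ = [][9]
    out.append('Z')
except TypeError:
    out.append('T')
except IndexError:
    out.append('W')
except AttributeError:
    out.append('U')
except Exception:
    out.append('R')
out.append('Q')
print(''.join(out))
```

Execution trace: 'W' (except IndexError) → 'Q' (after the try/except). Output: WQ

Answer: WQ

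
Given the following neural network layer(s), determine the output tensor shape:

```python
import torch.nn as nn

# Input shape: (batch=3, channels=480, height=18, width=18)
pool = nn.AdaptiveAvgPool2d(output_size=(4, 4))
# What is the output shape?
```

Input: (3, 480, 18, 18) -> Output: (3, 480, 4, 4)

Answer: (3, 480, 4, 4)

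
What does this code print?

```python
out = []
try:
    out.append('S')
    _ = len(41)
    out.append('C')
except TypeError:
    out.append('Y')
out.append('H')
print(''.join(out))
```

Execution trace: 'S' (try body) → 'Y' (except TypeError) → 'H' (after the try/except). Output: SYH

Answer: SYH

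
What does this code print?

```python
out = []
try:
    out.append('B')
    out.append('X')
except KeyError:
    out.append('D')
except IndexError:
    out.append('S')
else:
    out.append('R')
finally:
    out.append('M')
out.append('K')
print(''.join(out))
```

Execution trace: 'B' (try body) → 'X' (try body, no exception) → 'R' (else) → 'M' (finally) → 'K' (after the try/except). Output: BXRMK

Answer: BXRMK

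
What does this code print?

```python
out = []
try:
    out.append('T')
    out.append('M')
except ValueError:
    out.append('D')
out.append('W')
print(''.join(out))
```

Execution trace: 'T' (try body) → 'M' (try body, no exception) → 'W' (after the try/except). Output: TMW

Answer: TMW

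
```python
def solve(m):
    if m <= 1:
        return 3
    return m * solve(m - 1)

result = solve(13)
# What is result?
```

solve(13) = 13 * 12 * 11 * 10 * 9 * 8 * 7 * 6 * 5 * 4 * 3 * 2 * 3 = 18681062400

Answer: 18681062400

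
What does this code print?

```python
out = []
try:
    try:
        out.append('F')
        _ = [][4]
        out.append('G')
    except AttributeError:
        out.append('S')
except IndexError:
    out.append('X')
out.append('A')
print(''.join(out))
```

Execution trace: 'F' (try body) → 'X' (outer except IndexError) → 'A' (after the try/except). Output: FXA

Answer: FXA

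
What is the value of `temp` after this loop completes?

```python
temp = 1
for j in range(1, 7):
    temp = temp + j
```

Start at 1, add 1 through 6
`temp` takes the values: 1 → 2 → 4 → 7 → 11 → 16 → 22

Answer: 22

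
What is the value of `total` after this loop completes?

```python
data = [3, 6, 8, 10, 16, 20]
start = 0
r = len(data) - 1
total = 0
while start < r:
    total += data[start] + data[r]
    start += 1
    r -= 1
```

Sum of pairs from ends
`total` takes the values: 0 → 23 → 45 → 63

Answer: 63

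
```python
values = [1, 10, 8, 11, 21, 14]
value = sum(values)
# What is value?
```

Trace:
`values = [1, 10, 8, 11, 21, 14]` → values = [1, 10, 8, 11, 21, 14]
`value = sum(values)` → value = 65
So value = 65

Answer: 65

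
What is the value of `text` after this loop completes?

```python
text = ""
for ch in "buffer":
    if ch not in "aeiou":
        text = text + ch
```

Remove vowels from 'buffer'
`text` takes the values: "" → "b" → "bf" → "bff" → "bffr"

Answer: "bffr"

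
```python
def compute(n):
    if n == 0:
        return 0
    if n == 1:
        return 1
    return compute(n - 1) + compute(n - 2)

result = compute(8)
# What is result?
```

Build up from base cases: compute(0)=0, compute(1)=1, compute(2)=1, compute(3)=2, compute(4)=3, compute(5)=5, compute(6)=8, ..., compute(8)=21

Answer: 21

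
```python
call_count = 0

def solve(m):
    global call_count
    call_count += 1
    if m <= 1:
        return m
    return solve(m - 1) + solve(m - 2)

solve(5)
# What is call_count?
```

Calls(m) = 1 + Calls(m-1) + Calls(m-2); Calls(0)=Calls(1)=1. For m=5 this gives 15.

Answer: 15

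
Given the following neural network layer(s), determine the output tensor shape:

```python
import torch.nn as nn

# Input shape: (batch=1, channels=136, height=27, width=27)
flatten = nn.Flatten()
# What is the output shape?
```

Input: (1, 136, 27, 27) -> Output: (1, 99144)

Answer: (1, 99144)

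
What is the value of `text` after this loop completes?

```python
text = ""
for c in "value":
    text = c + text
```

Reverse 'value'
`text` takes the values: "" → "v" → "av" → "lav" → "ulav" → "eulav"

Answer: "eulav"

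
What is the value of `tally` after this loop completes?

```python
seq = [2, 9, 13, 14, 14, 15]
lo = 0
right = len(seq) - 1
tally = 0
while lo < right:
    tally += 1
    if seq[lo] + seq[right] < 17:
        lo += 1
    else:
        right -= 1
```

Steps to find pair summing to 17
`tally` takes the values: 0 → 1 → 2 → 3 → 4 → 5

Answer: 5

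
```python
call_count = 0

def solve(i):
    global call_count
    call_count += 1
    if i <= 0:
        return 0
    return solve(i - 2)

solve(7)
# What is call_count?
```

Linear recursion stepping by 2: 5 calls from i=7 down to ≤0.

Answer: 5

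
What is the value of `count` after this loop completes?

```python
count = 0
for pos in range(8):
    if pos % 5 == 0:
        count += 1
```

Count numbers divisible by 5 in range(8)
`count` takes the values: 0 → 1 → 2

Answer: 2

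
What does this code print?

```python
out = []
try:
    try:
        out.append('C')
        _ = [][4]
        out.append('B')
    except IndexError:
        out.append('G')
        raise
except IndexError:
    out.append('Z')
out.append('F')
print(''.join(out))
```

Execution trace: 'C' (try body) → 'G' (except IndexError) → 'Z' (outer except IndexError) → 'F' (after the try/except). Output: CGZF

Answer: CGZF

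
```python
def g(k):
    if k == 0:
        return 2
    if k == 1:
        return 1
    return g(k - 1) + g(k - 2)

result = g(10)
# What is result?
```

Build up from base cases: g(0)=2, g(1)=1, g(2)=3, g(3)=4, g(4)=7, g(5)=11, g(6)=18, ..., g(10)=123

Answer: 123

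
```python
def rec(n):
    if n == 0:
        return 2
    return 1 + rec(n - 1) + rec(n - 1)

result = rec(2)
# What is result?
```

rec(n) = 1 + 2·rec(n-1), rec(0)=2. Closed form: (2+1)·2^2 - 1 = 11.

Answer: 11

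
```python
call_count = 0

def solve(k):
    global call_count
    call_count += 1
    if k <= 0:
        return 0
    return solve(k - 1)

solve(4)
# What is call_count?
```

Linear recursion stepping by 1: 5 calls from k=4 down to ≤0.

Answer: 5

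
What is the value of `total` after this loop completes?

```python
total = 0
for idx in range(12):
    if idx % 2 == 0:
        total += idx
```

Sum of even numbers 0 to 11
`total` takes the values: 0 → 2 → 6 → 12 → 20 → 30

Answer: 30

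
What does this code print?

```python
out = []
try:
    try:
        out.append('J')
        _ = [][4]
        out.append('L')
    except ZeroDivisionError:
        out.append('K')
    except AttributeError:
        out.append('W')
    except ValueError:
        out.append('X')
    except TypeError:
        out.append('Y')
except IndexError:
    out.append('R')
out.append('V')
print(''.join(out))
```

Execution trace: 'J' (try body) → 'R' (outer except IndexError) → 'V' (after the try/except). Output: JRV

Answer: JRV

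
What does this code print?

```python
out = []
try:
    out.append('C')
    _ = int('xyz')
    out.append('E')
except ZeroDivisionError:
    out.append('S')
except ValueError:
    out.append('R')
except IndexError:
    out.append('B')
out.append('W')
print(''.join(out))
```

Execution trace: 'C' (try body) → 'R' (except ValueError) → 'W' (after the try/except). Output: CRW

Answer: CRW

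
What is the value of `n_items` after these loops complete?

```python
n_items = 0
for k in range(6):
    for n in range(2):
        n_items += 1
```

6 * 2 = 12
`n_items` takes the values: 0 → 1 → 2 → 3 → 4 → 5 → 6 → 7 → 8 → 9 → 10 → 11 → 12

Answer: 12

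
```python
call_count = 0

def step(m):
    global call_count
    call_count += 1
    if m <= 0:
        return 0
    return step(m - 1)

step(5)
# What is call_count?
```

Linear recursion stepping by 1: 6 calls from m=5 down to ≤0.

Answer: 6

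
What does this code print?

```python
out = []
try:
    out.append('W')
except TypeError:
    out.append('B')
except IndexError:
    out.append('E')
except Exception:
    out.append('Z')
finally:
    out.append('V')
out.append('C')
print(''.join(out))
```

Execution trace: 'W' (try body, no exception) → 'V' (finally) → 'C' (after the try/except). Output: WVC

Answer: WVC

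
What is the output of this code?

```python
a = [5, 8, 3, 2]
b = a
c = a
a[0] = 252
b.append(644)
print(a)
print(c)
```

Key concept: multiple aliases.
Step by step:
`a = [5, 8, 3, 2]` → a = [5, 8, 3, 2]
`b = a` → b = [5, 8, 3, 2] (same object as a)
`c = a` → c = [5, 8, 3, 2] (same object as a, b)
`a[0] = 252` → a = [252, 8, 3, 2] (same object as b, c); b = [252, 8, 3, 2] (same object as a, c); c = [252, 8, 3, 2] (same object as a, b)
`b.append(644)` → a = [252, 8, 3, 2, 644] (same object as b, c); b = [252, 8, 3, 2, 644] (same object as a, c); c = [252, 8, 3, 2, 644] (same object as a, b)
`print(a)` → prints [252, 8, 3, 2, 644]
`print(c)` → prints [252, 8, 3, 2, 644]

Answer:
[252, 8, 3, 2, 644]
[252, 8, 3, 2, 644]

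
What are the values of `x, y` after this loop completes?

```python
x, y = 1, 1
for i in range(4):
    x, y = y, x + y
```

Fibonacci: after 4 iterations
`x, y` takes the values: (1, 1) → (1, 2) → (2, 3) → (3, 5) → (5, 8)

Answer: 5, 8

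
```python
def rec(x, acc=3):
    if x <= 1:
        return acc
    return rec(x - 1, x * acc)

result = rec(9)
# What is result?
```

Accumulator trace (n, acc): (9, 3) -> (8, 27) -> (7, 216) -> (6, 1512) -> (5, 9072) -> (4, 45360) -> (3, 181440) -> (2, 544320) -> (1, 1088640) -> return 1088640

Answer: 1088640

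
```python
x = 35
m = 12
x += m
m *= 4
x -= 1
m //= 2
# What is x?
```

Trace:
`x = 35` → x = 35
`m = 12` → m = 12
`x += m` → x = 47
`m *= 4` → m = 48
`x -= 1` → x = 46
`m //= 2` → m = 24
So x = 46

Answer: 46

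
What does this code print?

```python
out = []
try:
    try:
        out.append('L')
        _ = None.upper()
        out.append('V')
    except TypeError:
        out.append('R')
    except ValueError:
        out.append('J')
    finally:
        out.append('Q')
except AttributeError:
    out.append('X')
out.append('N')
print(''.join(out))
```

Execution trace: 'L' (inner try body) → 'Q' (inner finally) → 'X' (outer except AttributeError) → 'N' (after the try/except). Output: LQXN

Answer: LQXN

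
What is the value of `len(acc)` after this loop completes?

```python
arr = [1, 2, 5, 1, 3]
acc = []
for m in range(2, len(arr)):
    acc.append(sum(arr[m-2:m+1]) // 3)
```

Number of 3-element averages
`acc` takes the values: [] → [2] → [2, 2] → [2, 2, 3]
So `len(acc)` = 3

Answer: 3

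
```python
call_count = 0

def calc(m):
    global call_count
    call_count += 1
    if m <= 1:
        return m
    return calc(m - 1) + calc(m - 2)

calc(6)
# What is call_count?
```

Calls(m) = 1 + Calls(m-1) + Calls(m-2); Calls(0)=Calls(1)=1. For m=6 this gives 25.

Answer: 25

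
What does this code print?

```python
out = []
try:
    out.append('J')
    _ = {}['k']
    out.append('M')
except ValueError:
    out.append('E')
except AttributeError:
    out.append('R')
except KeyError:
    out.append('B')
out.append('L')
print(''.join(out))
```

Execution trace: 'J' (try body) → 'B' (except KeyError) → 'L' (after the try/except). Output: JBL

Answer: JBL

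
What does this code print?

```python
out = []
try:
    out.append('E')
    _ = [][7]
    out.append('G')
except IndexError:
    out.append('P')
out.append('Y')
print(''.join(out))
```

Execution trace: 'E' (try body) → 'P' (except IndexError) → 'Y' (after the try/except). Output: EPY

Answer: EPY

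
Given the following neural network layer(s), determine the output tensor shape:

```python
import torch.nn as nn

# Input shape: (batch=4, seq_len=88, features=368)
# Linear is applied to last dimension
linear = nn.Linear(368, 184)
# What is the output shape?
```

Input: (4, 88, 368) -> Output: (4, 88, 184)

Answer: (4, 88, 184)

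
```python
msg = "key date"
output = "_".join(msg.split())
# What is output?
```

Trace:
`msg = "key date"` → msg = 'key date'
`output = "_".join(msg.split())` → output = 'key_date'
So output = 'key_date'

Answer: 'key_date'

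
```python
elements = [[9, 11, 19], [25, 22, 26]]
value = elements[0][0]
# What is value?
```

Trace:
`elements = [[9, 11, 19], [25, 22, 26]]` → elements = [[9, 11, 19], [25, 22, 26]]
`value = elements[0][0]` → value = 9
So value = 9

Answer: 9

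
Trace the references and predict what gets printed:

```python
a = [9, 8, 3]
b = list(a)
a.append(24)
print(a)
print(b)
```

Key concept: list() constructor creates copy.
Step by step:
`a = [9, 8, 3]` → a = [9, 8, 3]
`b = list(a)` → b = [9, 8, 3]
`a.append(24)` → a = [9, 8, 3, 24]
`print(a)` → prints [9, 8, 3, 24]
`print(b)` → prints [9, 8, 3]

Answer:
[9, 8, 3, 24]
[9, 8, 3]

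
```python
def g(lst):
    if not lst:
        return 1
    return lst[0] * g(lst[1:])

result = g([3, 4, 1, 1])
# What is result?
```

Product over [3, 4, 1, 1] = 3 * 4 * 1 * 1 = 12

Answer: 12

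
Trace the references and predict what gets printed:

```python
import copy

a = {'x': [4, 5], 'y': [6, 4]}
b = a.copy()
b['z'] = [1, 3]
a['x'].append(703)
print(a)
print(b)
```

Key concept: shallow copy of dict with mutable values.
Step by step:
`a = {'x': [4, 5], 'y': [6, 4]}` → a = {'x': [4, 5], 'y': [6, 4]}
`b = a.copy()` → b = {'x': [4, 5], 'y': [6, 4]}
`b['z'] = [1, 3]` → b = {'x': [4, 5], 'y': [6, 4], 'z': [1, 3]}
`a['x'].append(703)` → a = {'x': [4, 5, 703], 'y': [6, 4]}; b = {'x': [4, 5, 703], 'y': [6, 4], 'z': [1, 3]}
`print(a)` → prints {'x': [4, 5, 703], 'y': [6, 4]}
`print(b)` → prints {'x': [4, 5, 703], 'y': [6, 4], 'z': [1, 3]}

Answer:
{'x': [4, 5, 703], 'y': [6, 4]}
{'x': [4, 5, 703], 'y': [6, 4], 'z': [1, 3]}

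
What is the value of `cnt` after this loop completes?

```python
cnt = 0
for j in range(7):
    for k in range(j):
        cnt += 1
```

Triangle number: 0+1+2+...+6
`cnt` takes the values: 0 → 1 → 2 → 3 → 4 → 5 → 6 → 7 → 8 → 9 → 10 → 11 → 12 → 13 → 14 → 15 → 16 → 17 → 18 → 19 → 20 → 21

Answer: 21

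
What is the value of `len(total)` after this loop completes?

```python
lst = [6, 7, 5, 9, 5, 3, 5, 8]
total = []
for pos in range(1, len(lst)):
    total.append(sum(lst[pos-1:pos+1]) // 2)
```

Number of 2-element averages
`total` takes the values: [] → [6] → [6, 6] → [6, 6, 7] → [6, 6, 7, 7] → [6, 6, 7, 7, 4] → [6, 6, 7, 7, 4, 4] → [6, 6, 7, 7, 4, 4, 6]
So `len(total)` = 7

Answer: 7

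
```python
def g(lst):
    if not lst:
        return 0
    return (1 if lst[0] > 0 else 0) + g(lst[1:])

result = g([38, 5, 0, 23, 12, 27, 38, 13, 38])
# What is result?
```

Count of positive elements in [38, 5, 0, 23, 12, 27, 38, 13, 38] = 8

Answer: 8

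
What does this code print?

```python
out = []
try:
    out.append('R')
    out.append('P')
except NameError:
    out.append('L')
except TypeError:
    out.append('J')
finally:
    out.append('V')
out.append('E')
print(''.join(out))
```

Execution trace: 'R' (try body) → 'P' (try body, no exception) → 'V' (finally) → 'E' (after the try/except). Output: RPVE

Answer: RPVE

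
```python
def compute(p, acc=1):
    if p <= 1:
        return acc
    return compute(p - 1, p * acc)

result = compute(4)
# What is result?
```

Accumulator trace (n, acc): (4, 1) -> (3, 4) -> (2, 12) -> (1, 24) -> return 24

Answer: 24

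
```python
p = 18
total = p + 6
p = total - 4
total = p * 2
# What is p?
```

Trace:
`p = 18` → p = 18
`total = p + 6` → total = 24
`p = total - 4` → p = 20
`total = p * 2` → total = 40
So p = 20

Answer: 20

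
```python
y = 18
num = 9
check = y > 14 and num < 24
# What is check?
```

Trace:
`y = 18` → y = 18
`num = 9` → num = 9
`check = y > 14 and num < 24` → check = True
So check = True

Answer: True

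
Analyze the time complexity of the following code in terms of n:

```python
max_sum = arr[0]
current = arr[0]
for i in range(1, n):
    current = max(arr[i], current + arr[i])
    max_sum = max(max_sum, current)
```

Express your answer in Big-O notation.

This is Kadane's algorithm for maximum subarray. Time complexity: O(n).

Answer: O(n)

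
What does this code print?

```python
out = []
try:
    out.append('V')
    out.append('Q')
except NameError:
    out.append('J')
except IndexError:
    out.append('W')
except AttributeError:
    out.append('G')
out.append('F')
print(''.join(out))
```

Execution trace: 'V' (try body) → 'Q' (try body, no exception) → 'F' (after the try/except). Output: VQF

Answer: VQF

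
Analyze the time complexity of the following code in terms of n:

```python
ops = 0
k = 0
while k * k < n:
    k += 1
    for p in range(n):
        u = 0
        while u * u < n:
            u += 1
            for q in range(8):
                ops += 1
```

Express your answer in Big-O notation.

Each loop level contributes: √n × n × √n × 1. Multiplying the contributions gives O(n^2).

Answer: O(n^2)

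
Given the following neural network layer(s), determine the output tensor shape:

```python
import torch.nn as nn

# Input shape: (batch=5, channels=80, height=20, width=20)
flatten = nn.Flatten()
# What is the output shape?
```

Input: (5, 80, 20, 20) -> Output: (5, 32000)

Answer: (5, 32000)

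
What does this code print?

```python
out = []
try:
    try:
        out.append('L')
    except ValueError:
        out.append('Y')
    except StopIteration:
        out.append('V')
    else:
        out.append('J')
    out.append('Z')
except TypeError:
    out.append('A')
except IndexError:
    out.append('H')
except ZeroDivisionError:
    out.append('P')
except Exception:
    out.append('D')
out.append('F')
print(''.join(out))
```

Execution trace: 'L' (inner try body, no exception) → 'J' (inner else) → 'Z' (try body, no exception) → 'F' (after the try/except). Output: LJZF

Answer: LJZF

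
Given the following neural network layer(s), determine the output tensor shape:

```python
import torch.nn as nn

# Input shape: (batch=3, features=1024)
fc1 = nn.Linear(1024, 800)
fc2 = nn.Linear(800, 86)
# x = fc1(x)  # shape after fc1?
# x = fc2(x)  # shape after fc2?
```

Input: (3, 1024) -> after fc1: (3, 800) -> Output: (3, 86)

Answer: (3, 86)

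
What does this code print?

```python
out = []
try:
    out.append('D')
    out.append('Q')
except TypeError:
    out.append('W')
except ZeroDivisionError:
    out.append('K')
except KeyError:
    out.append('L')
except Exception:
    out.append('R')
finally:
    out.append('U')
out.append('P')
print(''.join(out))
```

Execution trace: 'D' (try body) → 'Q' (try body, no exception) → 'U' (finally) → 'P' (after the try/except). Output: DQUP

Answer: DQUP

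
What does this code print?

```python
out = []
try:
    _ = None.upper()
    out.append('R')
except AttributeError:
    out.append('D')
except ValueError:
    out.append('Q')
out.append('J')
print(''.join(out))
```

Execution trace: 'D' (except AttributeError) → 'J' (after the try/except). Output: DJ

Answer: DJ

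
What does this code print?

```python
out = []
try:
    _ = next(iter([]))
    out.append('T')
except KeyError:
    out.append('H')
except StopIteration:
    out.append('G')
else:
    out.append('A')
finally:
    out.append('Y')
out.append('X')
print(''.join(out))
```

Execution trace: 'G' (except StopIteration) → 'Y' (finally) → 'X' (after the try/except). Output: GYX

Answer: GYX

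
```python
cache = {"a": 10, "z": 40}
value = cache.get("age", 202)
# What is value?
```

Trace:
`cache = {"a": 10, "z": 40}` → cache = {'a': 10, 'z': 40}
`value = cache.get("age", 202)` → value = 202
So value = 202

Answer: 202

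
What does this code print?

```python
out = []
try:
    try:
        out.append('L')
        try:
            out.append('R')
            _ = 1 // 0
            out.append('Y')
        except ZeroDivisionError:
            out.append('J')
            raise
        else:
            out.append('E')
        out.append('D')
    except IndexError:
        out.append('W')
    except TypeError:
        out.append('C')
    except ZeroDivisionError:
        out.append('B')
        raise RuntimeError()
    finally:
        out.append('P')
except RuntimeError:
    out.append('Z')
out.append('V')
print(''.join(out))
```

Execution trace: 'L' (try body) → 'R' (inner try body) → 'J' (inner except ZeroDivisionError) → 'B' (except ZeroDivisionError) → 'P' (finally) → 'Z' (outer except RuntimeError) → 'V' (after the try/except). Output: LRJBPZV

Answer: LRJBPZV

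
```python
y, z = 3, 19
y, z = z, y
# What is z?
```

Trace:
`y, z = 3, 19` → y = 3; z = 19
`y, z = z, y` → y = 19; z = 3
So z = 3

Answer: 3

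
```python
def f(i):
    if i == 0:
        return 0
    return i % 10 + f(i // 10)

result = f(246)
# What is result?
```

Sum of digits of 246: 6 + 4 + 2 = 12

Answer: 12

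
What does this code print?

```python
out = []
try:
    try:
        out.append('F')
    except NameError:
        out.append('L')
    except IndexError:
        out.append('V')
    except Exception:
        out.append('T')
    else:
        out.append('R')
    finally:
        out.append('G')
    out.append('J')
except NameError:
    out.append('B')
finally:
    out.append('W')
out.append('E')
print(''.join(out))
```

Execution trace: 'F' (inner try body, no exception) → 'R' (inner else) → 'G' (inner finally) → 'J' (try body, no exception) → 'W' (finally) → 'E' (after the try/except). Output: FRGJWE

Answer: FRGJWE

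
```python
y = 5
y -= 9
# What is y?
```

Trace:
`y = 5` → y = 5
`y -= 9` → y = -4
So y = -4

Answer: -4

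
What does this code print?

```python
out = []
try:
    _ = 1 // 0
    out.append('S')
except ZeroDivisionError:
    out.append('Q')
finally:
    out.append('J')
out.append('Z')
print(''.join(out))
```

Execution trace: 'Q' (except ZeroDivisionError) → 'J' (finally) → 'Z' (after the try/except). Output: QJZ

Answer: QJZ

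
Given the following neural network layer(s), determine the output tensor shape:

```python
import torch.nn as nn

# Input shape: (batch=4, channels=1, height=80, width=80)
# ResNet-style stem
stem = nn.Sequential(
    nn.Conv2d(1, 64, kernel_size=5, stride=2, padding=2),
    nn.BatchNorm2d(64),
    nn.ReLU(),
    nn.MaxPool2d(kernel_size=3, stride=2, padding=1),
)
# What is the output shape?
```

Input: (4, 1, 80, 80) -> after Conv2d 5x5 stride=2: (4, 64, 40, 40) -> Output: (4, 64, 20, 20)

Answer: (4, 64, 20, 20)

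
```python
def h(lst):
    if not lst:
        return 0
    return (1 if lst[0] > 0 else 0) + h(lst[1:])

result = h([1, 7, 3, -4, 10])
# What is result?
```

Count of positive elements in [1, 7, 3, -4, 10] = 4

Answer: 4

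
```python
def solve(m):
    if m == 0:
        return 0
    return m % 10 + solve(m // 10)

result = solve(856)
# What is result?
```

Sum of digits of 856: 6 + 5 + 8 = 19

Answer: 19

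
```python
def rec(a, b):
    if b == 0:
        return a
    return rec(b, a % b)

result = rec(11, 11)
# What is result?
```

rec(11, 11) -> rec(11, 0) -> 11

Answer: 11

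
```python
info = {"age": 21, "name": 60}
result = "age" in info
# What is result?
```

Trace:
`info = {"age": 21, "name": 60}` → info = {'age': 21, 'name': 60}
`result = "age" in info` → result = True
So result = True

Answer: True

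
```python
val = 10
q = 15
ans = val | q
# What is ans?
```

Trace:
`val = 10` → val = 10
`q = 15` → q = 15
`ans = val | q` → ans = 15
So ans = 15

Answer: 15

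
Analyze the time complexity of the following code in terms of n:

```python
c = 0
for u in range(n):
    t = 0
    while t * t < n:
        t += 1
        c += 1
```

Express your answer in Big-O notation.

Each loop level contributes: n × √n. Multiplying the contributions gives O(n√n).

Answer: O(n√n)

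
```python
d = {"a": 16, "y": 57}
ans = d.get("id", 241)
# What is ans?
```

Trace:
`d = {"a": 16, "y": 57}` → d = {'a': 16, 'y': 57}
`ans = d.get("id", 241)` → ans = 241
So ans = 241

Answer: 241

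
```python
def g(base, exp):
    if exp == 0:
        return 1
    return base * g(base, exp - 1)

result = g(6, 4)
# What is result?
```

g(6, 4) = 6 * 6 * 6 * 6 = 1296

Answer: 1296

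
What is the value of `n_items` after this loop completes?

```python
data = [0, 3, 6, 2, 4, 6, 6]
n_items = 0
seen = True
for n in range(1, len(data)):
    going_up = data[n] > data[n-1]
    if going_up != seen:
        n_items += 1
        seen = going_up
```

Count direction changes in [0, 3, 6, 2, 4, 6, 6]
`n_items` takes the values: 0 → 1 → 2 → 3

Answer: 3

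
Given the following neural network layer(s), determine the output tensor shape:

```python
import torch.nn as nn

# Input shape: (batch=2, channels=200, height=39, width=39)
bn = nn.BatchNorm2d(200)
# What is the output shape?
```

Input: (2, 200, 39, 39) -> Output: (2, 200, 39, 39)

Answer: (2, 200, 39, 39)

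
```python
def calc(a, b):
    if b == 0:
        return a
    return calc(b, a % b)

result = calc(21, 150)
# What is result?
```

calc(21, 150) -> calc(150, 21) -> calc(21, 3) -> calc(3, 0) -> 3

Answer: 3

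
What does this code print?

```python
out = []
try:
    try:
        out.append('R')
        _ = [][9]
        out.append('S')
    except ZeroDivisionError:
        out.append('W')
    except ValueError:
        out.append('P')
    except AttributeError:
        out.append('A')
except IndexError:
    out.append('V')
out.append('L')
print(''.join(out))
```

Execution trace: 'R' (try body) → 'V' (outer except IndexError) → 'L' (after the try/except). Output: RVL

Answer: RVL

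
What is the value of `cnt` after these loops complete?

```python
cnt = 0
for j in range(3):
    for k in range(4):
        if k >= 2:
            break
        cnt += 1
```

Inner breaks at 2, outer runs 3 times
`cnt` takes the values: 0 → 1 → 2 → 3 → 4 → 5 → 6

Answer: 6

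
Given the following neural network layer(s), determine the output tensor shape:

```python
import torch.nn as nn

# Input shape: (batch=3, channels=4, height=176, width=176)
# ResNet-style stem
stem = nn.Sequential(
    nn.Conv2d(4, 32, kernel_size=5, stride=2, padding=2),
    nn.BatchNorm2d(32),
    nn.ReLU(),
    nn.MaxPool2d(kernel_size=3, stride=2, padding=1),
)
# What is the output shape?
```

Input: (3, 4, 176, 176) -> after Conv2d 5x5 stride=2: (3, 32, 88, 88) -> Output: (3, 32, 44, 44)

Answer: (3, 32, 44, 44)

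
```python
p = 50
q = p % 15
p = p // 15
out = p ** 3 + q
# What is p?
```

Trace:
`p = 50` → p = 50
`q = p % 15` → q = 5
`p = p // 15` → p = 3
`out = p ** 3 + q` → out = 32
So p = 3

Answer: 3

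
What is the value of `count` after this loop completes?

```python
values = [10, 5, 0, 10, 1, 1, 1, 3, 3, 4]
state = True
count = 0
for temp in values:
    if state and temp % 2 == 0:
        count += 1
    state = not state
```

Count even values at even positions
`count` takes the values: 0 → 1 → 2

Answer: 2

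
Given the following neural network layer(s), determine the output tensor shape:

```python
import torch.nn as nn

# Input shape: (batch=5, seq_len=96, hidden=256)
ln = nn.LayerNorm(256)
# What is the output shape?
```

Input: (5, 96, 256) -> Output: (5, 96, 256)

Answer: (5, 96, 256)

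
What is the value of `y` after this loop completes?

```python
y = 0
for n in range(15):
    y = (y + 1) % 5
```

Increment mod 5, 15 times = 0
`y` takes the values: 0 → 1 → 2 → 3 → 4 → 0 → 1 → 2 → 3 → 4 → 0 → 1 → 2 → 3 → 4 → 0

Answer: 0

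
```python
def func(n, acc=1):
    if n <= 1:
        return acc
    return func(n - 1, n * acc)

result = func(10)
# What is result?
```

Accumulator trace (n, acc): (10, 1) -> (9, 10) -> (8, 90) -> (7, 720) -> (6, 5040) -> (5, 30240) -> (4, 151200) -> (3, 604800) -> (2, 1814400) -> (1, 3628800) -> return 3628800

Answer: 3628800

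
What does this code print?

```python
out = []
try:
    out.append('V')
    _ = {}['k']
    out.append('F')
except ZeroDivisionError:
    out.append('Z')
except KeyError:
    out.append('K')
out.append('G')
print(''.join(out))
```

Execution trace: 'V' (try body) → 'K' (except KeyError) → 'G' (after the try/except). Output: VKG

Answer: VKG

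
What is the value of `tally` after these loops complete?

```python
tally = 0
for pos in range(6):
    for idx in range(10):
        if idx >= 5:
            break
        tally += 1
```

Inner breaks at 5, outer runs 6 times
`tally` takes the values: 0 → 1 → 2 → 3 → 4 → 5 → 6 → 7 → 8 → 9 → 10 → 11 → 12 → 13 → 14 → 15 → 16 → 17 → 18 → 19 → 20 → 21 → 22 → 23 → 24 → 25 → 26 → 27 → 28 → 29 → 30

Answer: 30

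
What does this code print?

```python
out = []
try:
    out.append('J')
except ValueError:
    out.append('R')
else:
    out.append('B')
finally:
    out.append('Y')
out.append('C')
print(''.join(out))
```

Execution trace: 'J' (try body, no exception) → 'B' (else) → 'Y' (finally) → 'C' (after the try/except). Output: JBYC

Answer: JBYC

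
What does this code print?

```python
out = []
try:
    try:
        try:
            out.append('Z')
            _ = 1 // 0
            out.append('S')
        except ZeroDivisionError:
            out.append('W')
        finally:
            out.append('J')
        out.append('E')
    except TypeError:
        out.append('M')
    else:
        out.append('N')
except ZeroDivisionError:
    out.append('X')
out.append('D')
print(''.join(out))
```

Execution trace: 'Z' (inner try body) → 'W' (inner except ZeroDivisionError) → 'J' (inner finally) → 'E' (try body, no exception) → 'N' (else) → 'D' (after the try/except). Output: ZWJEND

Answer: ZWJEND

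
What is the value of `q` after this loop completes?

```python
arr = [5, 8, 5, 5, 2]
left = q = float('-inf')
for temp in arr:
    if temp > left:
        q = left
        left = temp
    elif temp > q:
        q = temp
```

Second largest (with repeats) in [5, 8, 5, 5, 2]
`q` takes the values: -inf → 5

Answer: 5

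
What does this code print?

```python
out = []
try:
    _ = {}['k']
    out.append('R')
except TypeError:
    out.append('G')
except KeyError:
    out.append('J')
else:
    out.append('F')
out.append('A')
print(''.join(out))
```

Execution trace: 'J' (except KeyError) → 'A' (after the try/except). Output: JA

Answer: JA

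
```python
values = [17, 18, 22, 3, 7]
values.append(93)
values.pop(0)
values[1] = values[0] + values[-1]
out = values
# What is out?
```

Trace:
`values = [17, 18, 22, 3, 7]` → values = [17, 18, 22, 3, 7]
`values.append(93)` → values = [17, 18, 22, 3, 7, 93]
`values.pop(0)` → values = [18, 22, 3, 7, 93]
`values[1] = values[0] + values[-1]` → values = [18, 111, 3, 7, 93]
`out = values` → out = [18, 111, 3, 7, 93]
So out = [18, 111, 3, 7, 93]

Answer: [18, 111, 3, 7, 93]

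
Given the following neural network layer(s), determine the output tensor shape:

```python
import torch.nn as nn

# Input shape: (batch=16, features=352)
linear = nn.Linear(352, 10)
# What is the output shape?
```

Input: (16, 352) -> Output: (16, 10)

Answer: (16, 10)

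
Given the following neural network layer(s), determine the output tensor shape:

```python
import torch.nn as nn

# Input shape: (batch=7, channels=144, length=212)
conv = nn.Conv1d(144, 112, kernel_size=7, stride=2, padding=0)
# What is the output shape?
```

Input: (7, 144, 212) -> Output: (7, 112, 103)

Answer: (7, 112, 103)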